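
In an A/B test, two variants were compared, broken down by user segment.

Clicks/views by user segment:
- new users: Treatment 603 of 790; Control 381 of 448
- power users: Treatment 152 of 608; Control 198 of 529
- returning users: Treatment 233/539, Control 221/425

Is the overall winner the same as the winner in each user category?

Yes

New users: Treatment 603/790 = 76.3%, Control 381/448 = 85.0% → Control
Power users: Treatment 152/608 = 25.0%, Control 198/529 = 37.4% → Control
Returning users: Treatment 233/539 = 43.2%, Control 221/425 = 52.0% → Control
Overall: Treatment 988/1937 = 51.0%, Control 800/1402 = 57.1% → Control
Control wins overall and in every user group — no reversal.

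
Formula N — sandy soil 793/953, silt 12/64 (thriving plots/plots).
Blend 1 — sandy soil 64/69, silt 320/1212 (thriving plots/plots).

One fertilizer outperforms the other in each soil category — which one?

Blend 1

Sandy soil: Formula N 793/953 = 83.2%, Blend 1 64/69 = 92.8% → Blend 1
Silt: Formula N 12/64 = 18.8%, Blend 1 320/1212 = 26.4% → Blend 1
Blend 1 has the higher rate in both groups.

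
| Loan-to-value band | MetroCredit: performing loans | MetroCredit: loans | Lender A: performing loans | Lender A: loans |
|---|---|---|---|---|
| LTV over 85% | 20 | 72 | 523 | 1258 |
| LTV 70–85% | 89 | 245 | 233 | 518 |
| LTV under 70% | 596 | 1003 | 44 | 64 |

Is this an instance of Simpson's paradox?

Yes

LTV over 85%: MetroCredit 20/72 = 27.8%, Lender A 523/1258 = 41.6% → Lender A
LTV 70–85%: MetroCredit 89/245 = 36.3%, Lender A 233/518 = 45.0% → Lender A
LTV under 70%: MetroCredit 596/1003 = 59.4%, Lender A 44/64 = 68.8% → Lender A
Overall: MetroCredit 705/1320 = 53.4%, Lender A 800/1840 = 43.5% → MetroCredit
Lender A wins each loan-to-value group but MetroCredit wins overall — the comparison reverses. Lender A's loans skew toward LTV over 85%, which has a lower base rate.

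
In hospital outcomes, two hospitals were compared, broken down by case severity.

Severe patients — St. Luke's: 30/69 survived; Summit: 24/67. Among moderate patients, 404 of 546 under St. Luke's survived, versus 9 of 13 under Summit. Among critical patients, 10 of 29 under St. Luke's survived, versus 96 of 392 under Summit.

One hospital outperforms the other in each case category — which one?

St. Luke's

Severe: St. Luke's 30/69 = 43.5%, Summit 24/67 = 35.8% → St. Luke's
Moderate: St. Luke's 404/546 = 74.0%, Summit 9/13 = 69.2% → St. Luke's
Critical: St. Luke's 10/29 = 34.5%, Summit 96/392 = 24.5% → St. Luke's
St. Luke's has the higher rate in all 3 groups.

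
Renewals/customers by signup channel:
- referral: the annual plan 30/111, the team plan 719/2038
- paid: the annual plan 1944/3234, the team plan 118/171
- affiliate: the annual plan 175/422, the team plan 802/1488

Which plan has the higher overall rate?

Referral: the annual plan 30/111 = 27.0%, the team plan 719/2038 = 35.3% → the team plan
Paid: the annual plan 1944/3234 = 60.1%, the team plan 118/171 = 69.0% → the team plan
Affiliate: the annual plan 175/422 = 41.5%, the team plan 802/1488 = 53.9% → the team plan
Overall: the annual plan 2149/3767 = 57.0%, the team plan 1639/3697 = 44.3% → the annual plan
(The team plan wins every signup group but the annual plan wins overall — the team plan's customers skew toward the low-rate referral group.)

the annual plan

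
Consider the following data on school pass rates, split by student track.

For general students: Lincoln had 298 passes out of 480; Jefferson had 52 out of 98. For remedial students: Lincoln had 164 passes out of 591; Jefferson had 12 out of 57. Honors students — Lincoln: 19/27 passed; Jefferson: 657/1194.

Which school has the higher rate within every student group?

General: Lincoln 298/480 = 62.1%, Jefferson 52/98 = 53.1% → Lincoln
Remedial: Lincoln 164/591 = 27.7%, Jefferson 12/57 = 21.1% → Lincoln
Honors: Lincoln 19/27 = 70.4%, Jefferson 657/1194 = 55.0% → Lincoln
Lincoln has the higher rate in all 3 groups.

Lincoln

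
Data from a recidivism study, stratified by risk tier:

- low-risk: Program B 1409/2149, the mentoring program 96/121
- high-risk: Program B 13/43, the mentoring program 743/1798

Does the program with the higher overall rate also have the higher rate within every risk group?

No

Low-risk: Program B 1409/2149 = 65.6%, the mentoring program 96/121 = 79.3% → the mentoring program
High-risk: Program B 13/43 = 30.2%, the mentoring program 743/1798 = 41.3% → the mentoring program
Overall: Program B 1422/2192 = 64.9%, the mentoring program 839/1919 = 43.7% → Program B
The mentoring program wins each risk group but Program B wins overall — the comparison reverses. The mentoring program's participants skew toward high-risk, which has a lower base rate.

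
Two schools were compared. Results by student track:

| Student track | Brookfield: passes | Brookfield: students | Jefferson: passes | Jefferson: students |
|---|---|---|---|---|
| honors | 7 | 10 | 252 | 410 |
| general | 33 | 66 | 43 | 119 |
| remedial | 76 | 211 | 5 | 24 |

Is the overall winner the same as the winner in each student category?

Honors: Brookfield 7/10 = 70.0%, Jefferson 252/410 = 61.5% → Brookfield
General: Brookfield 33/66 = 50.0%, Jefferson 43/119 = 36.1% → Brookfield
Remedial: Brookfield 76/211 = 36.0%, Jefferson 5/24 = 20.8% → Brookfield
Overall: Brookfield 116/287 = 40.4%, Jefferson 300/553 = 54.2% → Jefferson
Brookfield wins each student group but Jefferson wins overall — the comparison reverses. Brookfield's students skew toward remedial, which has a lower base rate.

No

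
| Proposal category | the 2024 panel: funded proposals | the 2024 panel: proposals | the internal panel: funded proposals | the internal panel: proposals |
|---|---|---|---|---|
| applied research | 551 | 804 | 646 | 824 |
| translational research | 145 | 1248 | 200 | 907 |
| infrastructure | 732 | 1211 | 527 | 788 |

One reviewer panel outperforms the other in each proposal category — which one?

the internal panel

Applied research: the 2024 panel 551/804 = 68.5%, the internal panel 646/824 = 78.4% → the internal panel
Translational research: the 2024 panel 145/1248 = 11.6%, the internal panel 200/907 = 22.1% → the internal panel
Infrastructure: the 2024 panel 732/1211 = 60.4%, the internal panel 527/788 = 66.9% → the internal panel
The internal panel has the higher rate in all 3 groups.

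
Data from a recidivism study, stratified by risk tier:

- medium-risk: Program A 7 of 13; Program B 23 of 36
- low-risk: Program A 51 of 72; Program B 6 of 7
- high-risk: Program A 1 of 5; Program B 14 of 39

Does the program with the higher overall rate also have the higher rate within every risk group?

Medium-risk: Program A 7/13 = 53.8%, Program B 23/36 = 63.9% → Program B
Low-risk: Program A 51/72 = 70.8%, Program B 6/7 = 85.7% → Program B
High-risk: Program A 1/5 = 20.0%, Program B 14/39 = 35.9% → Program B
Overall: Program A 59/90 = 65.6%, Program B 43/82 = 52.4% → Program A
Program B wins each risk group but Program A wins overall — the comparison reverses. Program B's participants skew toward high-risk, which has a lower base rate.

No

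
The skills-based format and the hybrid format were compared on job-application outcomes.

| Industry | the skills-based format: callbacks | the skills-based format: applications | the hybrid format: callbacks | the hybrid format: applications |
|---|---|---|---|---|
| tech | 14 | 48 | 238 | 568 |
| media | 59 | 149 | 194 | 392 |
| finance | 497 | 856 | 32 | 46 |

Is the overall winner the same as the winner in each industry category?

No

Tech: the skills-based format 14/48 = 29.2%, the hybrid format 238/568 = 41.9% → the hybrid format
Media: the skills-based format 59/149 = 39.6%, the hybrid format 194/392 = 49.5% → the hybrid format
Finance: the skills-based format 497/856 = 58.1%, the hybrid format 32/46 = 69.6% → the hybrid format
Overall: the skills-based format 570/1053 = 54.1%, the hybrid format 464/1006 = 46.1% → the skills-based format
The hybrid format wins each industry group but the skills-based format wins overall — the comparison reverses. The hybrid format's applications skew toward tech, which has a lower base rate.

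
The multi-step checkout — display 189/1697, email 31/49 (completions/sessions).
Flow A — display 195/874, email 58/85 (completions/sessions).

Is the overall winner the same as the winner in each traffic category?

Yes

Display: the multi-step checkout 189/1697 = 11.1%, Flow A 195/874 = 22.3% → Flow A
Email: the multi-step checkout 31/49 = 63.3%, Flow A 58/85 = 68.2% → Flow A
Overall: the multi-step checkout 220/1746 = 12.6%, Flow A 253/959 = 26.4% → Flow A
Flow A wins overall and in every traffic group — no reversal.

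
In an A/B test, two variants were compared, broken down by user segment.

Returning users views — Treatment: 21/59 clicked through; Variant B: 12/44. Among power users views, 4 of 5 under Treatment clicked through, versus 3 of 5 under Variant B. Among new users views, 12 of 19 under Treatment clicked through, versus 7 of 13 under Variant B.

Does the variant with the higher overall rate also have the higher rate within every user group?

Yes

Returning users: Treatment 21/59 = 35.6%, Variant B 12/44 = 27.3% → Treatment
Power users: Treatment 4/5 = 80.0%, Variant B 3/5 = 60.0% → Treatment
New users: Treatment 12/19 = 63.2%, Variant B 7/13 = 53.8% → Treatment
Overall: Treatment 37/83 = 44.6%, Variant B 22/62 = 35.5% → Treatment
Treatment wins overall and in every user group — no reversal.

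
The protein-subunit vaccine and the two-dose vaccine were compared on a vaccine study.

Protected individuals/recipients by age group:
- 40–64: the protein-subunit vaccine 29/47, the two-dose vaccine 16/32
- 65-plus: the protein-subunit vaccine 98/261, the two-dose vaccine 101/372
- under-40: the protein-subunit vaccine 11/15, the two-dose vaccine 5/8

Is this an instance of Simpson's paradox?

No

40–64: the protein-subunit vaccine 29/47 = 61.7%, the two-dose vaccine 16/32 = 50.0% → the protein-subunit vaccine
65-plus: the protein-subunit vaccine 98/261 = 37.5%, the two-dose vaccine 101/372 = 27.2% → the protein-subunit vaccine
Under-40: the protein-subunit vaccine 11/15 = 73.3%, the two-dose vaccine 5/8 = 62.5% → the protein-subunit vaccine
Overall: the protein-subunit vaccine 138/323 = 42.7%, the two-dose vaccine 122/412 = 29.6% → the protein-subunit vaccine
The protein-subunit vaccine wins overall and in every age group — no reversal.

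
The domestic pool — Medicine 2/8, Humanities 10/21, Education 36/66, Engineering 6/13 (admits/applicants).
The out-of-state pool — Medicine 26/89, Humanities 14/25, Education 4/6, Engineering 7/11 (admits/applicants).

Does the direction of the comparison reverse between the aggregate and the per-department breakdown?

Yes

Medicine: the domestic pool 2/8 = 25.0%, the out-of-state pool 26/89 = 29.2% → the out-of-state pool
Humanities: the domestic pool 10/21 = 47.6%, the out-of-state pool 14/25 = 56.0% → the out-of-state pool
Education: the domestic pool 36/66 = 54.5%, the out-of-state pool 4/6 = 66.7% → the out-of-state pool
Engineering: the domestic pool 6/13 = 46.2%, the out-of-state pool 7/11 = 63.6% → the out-of-state pool
Overall: the domestic pool 54/108 = 50.0%, the out-of-state pool 51/131 = 38.9% → the domestic pool
The out-of-state pool wins each department group but the domestic pool wins overall — the comparison reverses. The out-of-state pool's applicants skew toward Medicine, which has a lower base rate.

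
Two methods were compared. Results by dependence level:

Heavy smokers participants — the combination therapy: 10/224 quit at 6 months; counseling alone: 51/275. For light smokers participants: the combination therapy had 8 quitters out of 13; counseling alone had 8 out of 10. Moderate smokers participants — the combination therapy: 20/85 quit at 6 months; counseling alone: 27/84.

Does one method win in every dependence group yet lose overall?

Heavy smokers: the combination therapy 10/224 = 4.5%, counseling alone 51/275 = 18.5% → counseling alone
Light smokers: the combination therapy 8/13 = 61.5%, counseling alone 8/10 = 80.0% → counseling alone
Moderate smokers: the combination therapy 20/85 = 23.5%, counseling alone 27/84 = 32.1% → counseling alone
Overall: the combination therapy 38/322 = 11.8%, counseling alone 86/369 = 23.3% → counseling alone
Counseling alone wins overall and in every dependence group — no reversal.

No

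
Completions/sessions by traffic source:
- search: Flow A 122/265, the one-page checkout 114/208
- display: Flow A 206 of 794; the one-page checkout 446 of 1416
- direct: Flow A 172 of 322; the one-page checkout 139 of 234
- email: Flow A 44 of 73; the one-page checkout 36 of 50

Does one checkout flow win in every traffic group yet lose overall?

No

Search: Flow A 122/265 = 46.0%, the one-page checkout 114/208 = 54.8% → the one-page checkout
Display: Flow A 206/794 = 25.9%, the one-page checkout 446/1416 = 31.5% → the one-page checkout
Direct: Flow A 172/322 = 53.4%, the one-page checkout 139/234 = 59.4% → the one-page checkout
Email: Flow A 44/73 = 60.3%, the one-page checkout 36/50 = 72.0% → the one-page checkout
Overall: Flow A 544/1454 = 37.4%, the one-page checkout 735/1908 = 38.5% → the one-page checkout
The one-page checkout wins overall and in every traffic group — no reversal.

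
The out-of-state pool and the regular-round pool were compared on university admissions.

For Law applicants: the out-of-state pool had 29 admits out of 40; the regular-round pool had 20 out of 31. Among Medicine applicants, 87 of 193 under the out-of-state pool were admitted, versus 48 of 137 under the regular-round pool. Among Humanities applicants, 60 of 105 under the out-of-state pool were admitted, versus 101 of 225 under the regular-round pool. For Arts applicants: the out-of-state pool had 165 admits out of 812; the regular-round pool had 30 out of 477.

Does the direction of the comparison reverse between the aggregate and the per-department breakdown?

No

Law: the out-of-state pool 29/40 = 72.5%, the regular-round pool 20/31 = 64.5% → the out-of-state pool
Medicine: the out-of-state pool 87/193 = 45.1%, the regular-round pool 48/137 = 35.0% → the out-of-state pool
Humanities: the out-of-state pool 60/105 = 57.1%, the regular-round pool 101/225 = 44.9% → the out-of-state pool
Arts: the out-of-state pool 165/812 = 20.3%, the regular-round pool 30/477 = 6.3% → the out-of-state pool
Overall: the out-of-state pool 341/1150 = 29.7%, the regular-round pool 199/870 = 22.9% → the out-of-state pool
The out-of-state pool wins overall and in every department group — no reversal.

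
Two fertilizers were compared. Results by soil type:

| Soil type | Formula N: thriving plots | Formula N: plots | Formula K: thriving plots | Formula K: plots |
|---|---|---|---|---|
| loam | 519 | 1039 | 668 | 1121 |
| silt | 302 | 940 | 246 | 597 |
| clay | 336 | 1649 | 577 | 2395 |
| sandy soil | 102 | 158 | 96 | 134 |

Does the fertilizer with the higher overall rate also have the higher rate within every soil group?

Loam: Formula N 519/1039 = 50.0%, Formula K 668/1121 = 59.6% → Formula K
Silt: Formula N 302/940 = 32.1%, Formula K 246/597 = 41.2% → Formula K
Clay: Formula N 336/1649 = 20.4%, Formula K 577/2395 = 24.1% → Formula K
Sandy soil: Formula N 102/158 = 64.6%, Formula K 96/134 = 71.6% → Formula K
Overall: Formula N 1259/3786 = 33.3%, Formula K 1587/4247 = 37.4% → Formula K
Formula K wins overall and in every soil group — no reversal.

Yes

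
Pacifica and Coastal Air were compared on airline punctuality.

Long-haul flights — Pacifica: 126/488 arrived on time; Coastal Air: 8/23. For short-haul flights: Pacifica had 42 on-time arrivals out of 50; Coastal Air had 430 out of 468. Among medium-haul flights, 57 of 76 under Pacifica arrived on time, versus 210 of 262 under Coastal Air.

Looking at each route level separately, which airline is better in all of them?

Long-haul: Pacifica 126/488 = 25.8%, Coastal Air 8/23 = 34.8% → Coastal Air
Short-haul: Pacifica 42/50 = 84.0%, Coastal Air 430/468 = 91.9% → Coastal Air
Medium-haul: Pacifica 57/76 = 75.0%, Coastal Air 210/262 = 80.2% → Coastal Air
Coastal Air has the higher rate in all 3 groups.

Coastal Air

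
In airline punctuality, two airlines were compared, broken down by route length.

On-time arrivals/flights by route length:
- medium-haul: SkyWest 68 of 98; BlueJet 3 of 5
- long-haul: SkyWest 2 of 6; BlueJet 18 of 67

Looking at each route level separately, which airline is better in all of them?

SkyWest

Medium-haul: SkyWest 68/98 = 69.4%, BlueJet 3/5 = 60.0% → SkyWest
Long-haul: SkyWest 2/6 = 33.3%, BlueJet 18/67 = 26.9% → SkyWest
SkyWest has the higher rate in both groups.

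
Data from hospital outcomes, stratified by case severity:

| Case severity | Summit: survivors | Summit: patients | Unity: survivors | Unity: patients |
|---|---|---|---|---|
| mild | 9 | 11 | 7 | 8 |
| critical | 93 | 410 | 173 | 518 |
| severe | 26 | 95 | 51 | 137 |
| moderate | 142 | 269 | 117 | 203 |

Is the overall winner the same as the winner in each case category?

Mild: Summit 9/11 = 81.8%, Unity 7/8 = 87.5% → Unity
Critical: Summit 93/410 = 22.7%, Unity 173/518 = 33.4% → Unity
Severe: Summit 26/95 = 27.4%, Unity 51/137 = 37.2% → Unity
Moderate: Summit 142/269 = 52.8%, Unity 117/203 = 57.6% → Unity
Overall: Summit 270/785 = 34.4%, Unity 348/866 = 40.2% → Unity
Unity wins overall and in every case group — no reversal.

Yes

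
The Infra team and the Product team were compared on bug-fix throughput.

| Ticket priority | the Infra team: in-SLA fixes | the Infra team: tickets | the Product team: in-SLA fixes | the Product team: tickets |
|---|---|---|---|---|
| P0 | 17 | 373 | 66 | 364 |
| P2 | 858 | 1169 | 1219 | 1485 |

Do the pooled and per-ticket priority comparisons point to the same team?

Yes

P0: the Infra team 17/373 = 4.6%, the Product team 66/364 = 18.1% → the Product team
P2: the Infra team 858/1169 = 73.4%, the Product team 1219/1485 = 82.1% → the Product team
Overall: the Infra team 875/1542 = 56.7%, the Product team 1285/1849 = 69.5% → the Product team
The Product team wins overall and in every ticket group — no reversal.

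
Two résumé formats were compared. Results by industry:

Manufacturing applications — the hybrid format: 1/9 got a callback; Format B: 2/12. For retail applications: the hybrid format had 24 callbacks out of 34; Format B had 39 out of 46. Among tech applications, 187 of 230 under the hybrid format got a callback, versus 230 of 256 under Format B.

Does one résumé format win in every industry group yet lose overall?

Manufacturing: the hybrid format 1/9 = 11.1%, Format B 2/12 = 16.7% → Format B
Retail: the hybrid format 24/34 = 70.6%, Format B 39/46 = 84.8% → Format B
Tech: the hybrid format 187/230 = 81.3%, Format B 230/256 = 89.8% → Format B
Overall: the hybrid format 212/273 = 77.7%, Format B 271/314 = 86.3% → Format B
Format B wins overall and in every industry group — no reversal.

No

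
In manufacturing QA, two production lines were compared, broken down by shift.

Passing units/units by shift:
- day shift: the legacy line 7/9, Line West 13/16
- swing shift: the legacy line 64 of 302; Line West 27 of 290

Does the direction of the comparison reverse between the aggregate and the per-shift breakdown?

No

Day shift: the legacy line 7/9 = 77.8%, Line West 13/16 = 81.2% → Line West
Swing shift: the legacy line 64/302 = 21.2%, Line West 27/290 = 9.3% → the legacy line
Overall: the legacy line 71/311 = 22.8%, Line West 40/306 = 13.1% → the legacy line
Neither sweeps: the legacy line wins 1 of 2 groups, Line West wins 1. The legacy line wins overall but not every group — no Simpson reversal.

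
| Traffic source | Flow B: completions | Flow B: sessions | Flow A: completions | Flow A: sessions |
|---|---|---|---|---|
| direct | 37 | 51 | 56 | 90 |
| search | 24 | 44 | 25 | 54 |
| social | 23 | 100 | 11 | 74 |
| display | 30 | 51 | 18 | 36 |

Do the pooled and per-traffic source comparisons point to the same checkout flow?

Yes

Direct: Flow B 37/51 = 72.5%, Flow A 56/90 = 62.2% → Flow B
Search: Flow B 24/44 = 54.5%, Flow A 25/54 = 46.3% → Flow B
Social: Flow B 23/100 = 23.0%, Flow A 11/74 = 14.9% → Flow B
Display: Flow B 30/51 = 58.8%, Flow A 18/36 = 50.0% → Flow B
Overall: Flow B 114/246 = 46.3%, Flow A 110/254 = 43.3% → Flow B
Flow B wins overall and in every traffic group — no reversal.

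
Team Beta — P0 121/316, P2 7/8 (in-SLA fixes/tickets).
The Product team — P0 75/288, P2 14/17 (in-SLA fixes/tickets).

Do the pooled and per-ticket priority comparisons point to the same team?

P0: Team Beta 121/316 = 38.3%, the Product team 75/288 = 26.0% → Team Beta
P2: Team Beta 7/8 = 87.5%, the Product team 14/17 = 82.4% → Team Beta
Overall: Team Beta 128/324 = 39.5%, the Product team 89/305 = 29.2% → Team Beta
Team Beta wins overall and in every ticket group — no reversal.

Yes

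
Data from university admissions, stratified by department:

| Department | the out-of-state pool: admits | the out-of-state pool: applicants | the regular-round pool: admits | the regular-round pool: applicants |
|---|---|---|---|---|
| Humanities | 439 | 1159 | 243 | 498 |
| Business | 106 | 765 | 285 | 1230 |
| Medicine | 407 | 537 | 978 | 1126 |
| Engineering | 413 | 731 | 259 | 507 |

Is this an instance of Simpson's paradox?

No

Humanities: the out-of-state pool 439/1159 = 37.9%, the regular-round pool 243/498 = 48.8% → the regular-round pool
Business: the out-of-state pool 106/765 = 13.9%, the regular-round pool 285/1230 = 23.2% → the regular-round pool
Medicine: the out-of-state pool 407/537 = 75.8%, the regular-round pool 978/1126 = 86.9% → the regular-round pool
Engineering: the out-of-state pool 413/731 = 56.5%, the regular-round pool 259/507 = 51.1% → the out-of-state pool
Overall: the out-of-state pool 1365/3192 = 42.8%, the regular-round pool 1765/3361 = 52.5% → the regular-round pool
Neither sweeps: the out-of-state pool wins 1 of 4 groups, the regular-round pool wins 3. The regular-round pool wins overall but not every group — no Simpson reversal.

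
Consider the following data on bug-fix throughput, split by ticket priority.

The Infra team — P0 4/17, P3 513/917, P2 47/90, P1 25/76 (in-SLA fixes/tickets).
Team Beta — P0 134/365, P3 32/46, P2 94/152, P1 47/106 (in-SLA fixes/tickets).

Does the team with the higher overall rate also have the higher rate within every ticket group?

P0: the Infra team 4/17 = 23.5%, Team Beta 134/365 = 36.7% → Team Beta
P3: the Infra team 513/917 = 55.9%, Team Beta 32/46 = 69.6% → Team Beta
P2: the Infra team 47/90 = 52.2%, Team Beta 94/152 = 61.8% → Team Beta
P1: the Infra team 25/76 = 32.9%, Team Beta 47/106 = 44.3% → Team Beta
Overall: the Infra team 589/1100 = 53.5%, Team Beta 307/669 = 45.9% → the Infra team
Team Beta wins each ticket group but the Infra team wins overall — the comparison reverses. Team Beta's tickets skew toward P0, which has a lower base rate.

No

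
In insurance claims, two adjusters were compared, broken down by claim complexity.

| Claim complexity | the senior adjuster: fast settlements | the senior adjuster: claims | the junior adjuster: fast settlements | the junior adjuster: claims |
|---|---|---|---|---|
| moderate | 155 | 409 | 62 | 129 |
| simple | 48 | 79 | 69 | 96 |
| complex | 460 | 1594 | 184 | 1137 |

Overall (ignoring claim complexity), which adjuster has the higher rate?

the senior adjuster

Moderate: the senior adjuster 155/409 = 37.9%, the junior adjuster 62/129 = 48.1% → the junior adjuster
Simple: the senior adjuster 48/79 = 60.8%, the junior adjuster 69/96 = 71.9% → the junior adjuster
Complex: the senior adjuster 460/1594 = 28.9%, the junior adjuster 184/1137 = 16.2% → the senior adjuster
Overall: the senior adjuster 663/2082 = 31.8%, the junior adjuster 315/1362 = 23.1% → the senior adjuster
(Neither sweeps every claim group, but the senior adjuster has the higher pooled rate.)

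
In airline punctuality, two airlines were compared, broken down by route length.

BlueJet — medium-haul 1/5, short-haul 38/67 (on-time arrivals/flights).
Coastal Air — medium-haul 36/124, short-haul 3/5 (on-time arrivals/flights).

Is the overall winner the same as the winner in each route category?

No

Medium-haul: BlueJet 1/5 = 20.0%, Coastal Air 36/124 = 29.0% → Coastal Air
Short-haul: BlueJet 38/67 = 56.7%, Coastal Air 3/5 = 60.0% → Coastal Air
Overall: BlueJet 39/72 = 54.2%, Coastal Air 39/129 = 30.2% → BlueJet
Coastal Air wins each route group but BlueJet wins overall — the comparison reverses. Coastal Air's flights skew toward medium-haul, which has a lower base rate.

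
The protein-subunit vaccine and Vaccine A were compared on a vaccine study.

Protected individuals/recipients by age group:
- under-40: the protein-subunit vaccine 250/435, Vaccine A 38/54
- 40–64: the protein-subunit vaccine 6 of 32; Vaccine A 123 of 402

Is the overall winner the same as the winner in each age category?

Under-40: the protein-subunit vaccine 250/435 = 57.5%, Vaccine A 38/54 = 70.4% → Vaccine A
40–64: the protein-subunit vaccine 6/32 = 18.8%, Vaccine A 123/402 = 30.6% → Vaccine A
Overall: the protein-subunit vaccine 256/467 = 54.8%, Vaccine A 161/456 = 35.3% → the protein-subunit vaccine
Vaccine A wins each age group but the protein-subunit vaccine wins overall — the comparison reverses. Vaccine A's recipients skew toward 40–64, which has a lower base rate.

No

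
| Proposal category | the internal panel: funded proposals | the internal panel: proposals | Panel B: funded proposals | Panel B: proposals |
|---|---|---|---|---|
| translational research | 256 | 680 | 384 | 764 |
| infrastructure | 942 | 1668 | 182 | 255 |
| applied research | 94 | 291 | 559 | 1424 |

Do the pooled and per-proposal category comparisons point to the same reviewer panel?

No

Translational research: the internal panel 256/680 = 37.6%, Panel B 384/764 = 50.3% → Panel B
Infrastructure: the internal panel 942/1668 = 56.5%, Panel B 182/255 = 71.4% → Panel B
Applied research: the internal panel 94/291 = 32.3%, Panel B 559/1424 = 39.3% → Panel B
Overall: the internal panel 1292/2639 = 49.0%, Panel B 1125/2443 = 46.0% → the internal panel
Panel B wins each proposal group but the internal panel wins overall — the comparison reverses. Panel B's proposals skew toward applied research, which has a lower base rate.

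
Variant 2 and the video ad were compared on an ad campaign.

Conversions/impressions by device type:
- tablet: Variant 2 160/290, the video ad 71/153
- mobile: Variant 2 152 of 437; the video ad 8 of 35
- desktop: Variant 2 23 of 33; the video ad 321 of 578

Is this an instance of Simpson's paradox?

Yes

Tablet: Variant 2 160/290 = 55.2%, the video ad 71/153 = 46.4% → Variant 2
Mobile: Variant 2 152/437 = 34.8%, the video ad 8/35 = 22.9% → Variant 2
Desktop: Variant 2 23/33 = 69.7%, the video ad 321/578 = 55.5% → Variant 2
Overall: Variant 2 335/760 = 44.1%, the video ad 400/766 = 52.2% → the video ad
Variant 2 wins each device group but the video ad wins overall — the comparison reverses. Variant 2's impressions skew toward mobile, which has a lower base rate.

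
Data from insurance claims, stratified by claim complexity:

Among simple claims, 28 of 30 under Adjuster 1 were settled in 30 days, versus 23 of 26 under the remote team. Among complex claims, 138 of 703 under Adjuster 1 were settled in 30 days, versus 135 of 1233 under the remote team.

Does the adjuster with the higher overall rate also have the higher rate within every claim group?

Yes

Simple: Adjuster 1 28/30 = 93.3%, the remote team 23/26 = 88.5% → Adjuster 1
Complex: Adjuster 1 138/703 = 19.6%, the remote team 135/1233 = 10.9% → Adjuster 1
Overall: Adjuster 1 166/733 = 22.6%, the remote team 158/1259 = 12.5% → Adjuster 1
Adjuster 1 wins overall and in every claim group — no reversal.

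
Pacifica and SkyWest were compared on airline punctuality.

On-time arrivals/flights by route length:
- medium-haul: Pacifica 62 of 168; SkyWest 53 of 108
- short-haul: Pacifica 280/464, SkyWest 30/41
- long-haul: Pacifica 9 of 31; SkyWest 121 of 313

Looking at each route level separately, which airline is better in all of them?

SkyWest

Medium-haul: Pacifica 62/168 = 36.9%, SkyWest 53/108 = 49.1% → SkyWest
Short-haul: Pacifica 280/464 = 60.3%, SkyWest 30/41 = 73.2% → SkyWest
Long-haul: Pacifica 9/31 = 29.0%, SkyWest 121/313 = 38.7% → SkyWest
SkyWest has the higher rate in all 3 groups.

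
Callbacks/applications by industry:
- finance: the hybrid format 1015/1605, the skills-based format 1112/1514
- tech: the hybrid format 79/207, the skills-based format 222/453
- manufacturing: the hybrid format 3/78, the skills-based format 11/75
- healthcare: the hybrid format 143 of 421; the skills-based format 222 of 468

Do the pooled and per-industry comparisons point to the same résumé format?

Yes

Finance: the hybrid format 1015/1605 = 63.2%, the skills-based format 1112/1514 = 73.4% → the skills-based format
Tech: the hybrid format 79/207 = 38.2%, the skills-based format 222/453 = 49.0% → the skills-based format
Manufacturing: the hybrid format 3/78 = 3.8%, the skills-based format 11/75 = 14.7% → the skills-based format
Healthcare: the hybrid format 143/421 = 34.0%, the skills-based format 222/468 = 47.4% → the skills-based format
Overall: the hybrid format 1240/2311 = 53.7%, the skills-based format 1567/2510 = 62.4% → the skills-based format
The skills-based format wins overall and in every industry group — no reversal.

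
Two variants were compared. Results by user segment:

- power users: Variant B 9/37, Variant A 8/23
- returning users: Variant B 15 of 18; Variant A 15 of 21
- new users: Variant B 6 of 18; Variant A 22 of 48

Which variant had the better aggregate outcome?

Variant A

Power users: Variant B 9/37 = 24.3%, Variant A 8/23 = 34.8% → Variant A
Returning users: Variant B 15/18 = 83.3%, Variant A 15/21 = 71.4% → Variant B
New users: Variant B 6/18 = 33.3%, Variant A 22/48 = 45.8% → Variant A
Overall: Variant B 30/73 = 41.1%, Variant A 45/92 = 48.9% → Variant A
(Neither sweeps every user group, but Variant A has the higher pooled rate.)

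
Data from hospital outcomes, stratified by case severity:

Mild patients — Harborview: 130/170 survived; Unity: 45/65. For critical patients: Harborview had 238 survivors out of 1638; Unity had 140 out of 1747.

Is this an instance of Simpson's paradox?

No

Mild: Harborview 130/170 = 76.5%, Unity 45/65 = 69.2% → Harborview
Critical: Harborview 238/1638 = 14.5%, Unity 140/1747 = 8.0% → Harborview
Overall: Harborview 368/1808 = 20.4%, Unity 185/1812 = 10.2% → Harborview
Harborview wins overall and in every case group — no reversal.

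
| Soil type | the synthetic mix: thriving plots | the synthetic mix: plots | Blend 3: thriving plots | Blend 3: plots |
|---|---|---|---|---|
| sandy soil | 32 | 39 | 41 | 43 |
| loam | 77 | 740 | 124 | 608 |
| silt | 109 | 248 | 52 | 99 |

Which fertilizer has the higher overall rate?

Blend 3

Sandy soil: the synthetic mix 32/39 = 82.1%, Blend 3 41/43 = 95.3% → Blend 3
Loam: the synthetic mix 77/740 = 10.4%, Blend 3 124/608 = 20.4% → Blend 3
Silt: the synthetic mix 109/248 = 44.0%, Blend 3 52/99 = 52.5% → Blend 3
Overall: the synthetic mix 218/1027 = 21.2%, Blend 3 217/750 = 28.9% → Blend 3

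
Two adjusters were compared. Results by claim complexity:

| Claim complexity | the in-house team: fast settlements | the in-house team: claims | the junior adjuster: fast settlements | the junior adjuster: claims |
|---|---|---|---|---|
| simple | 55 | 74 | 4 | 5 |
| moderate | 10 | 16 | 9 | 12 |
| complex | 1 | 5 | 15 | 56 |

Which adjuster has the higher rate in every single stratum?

Simple: the in-house team 55/74 = 74.3%, the junior adjuster 4/5 = 80.0% → the junior adjuster
Moderate: the in-house team 10/16 = 62.5%, the junior adjuster 9/12 = 75.0% → the junior adjuster
Complex: the in-house team 1/5 = 20.0%, the junior adjuster 15/56 = 26.8% → the junior adjuster
The junior adjuster has the higher rate in all 3 groups.

the junior adjuster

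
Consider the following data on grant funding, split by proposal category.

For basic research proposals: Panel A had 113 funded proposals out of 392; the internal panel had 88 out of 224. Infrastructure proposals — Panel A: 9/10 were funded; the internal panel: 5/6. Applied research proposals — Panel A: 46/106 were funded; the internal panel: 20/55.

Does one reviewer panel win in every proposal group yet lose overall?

No

Basic research: Panel A 113/392 = 28.8%, the internal panel 88/224 = 39.3% → the internal panel
Infrastructure: Panel A 9/10 = 90.0%, the internal panel 5/6 = 83.3% → Panel A
Applied research: Panel A 46/106 = 43.4%, the internal panel 20/55 = 36.4% → Panel A
Overall: Panel A 168/508 = 33.1%, the internal panel 113/285 = 39.6% → the internal panel
Neither sweeps: Panel A wins 2 of 3 groups, the internal panel wins 1. The internal panel wins overall but not every group — no Simpson reversal.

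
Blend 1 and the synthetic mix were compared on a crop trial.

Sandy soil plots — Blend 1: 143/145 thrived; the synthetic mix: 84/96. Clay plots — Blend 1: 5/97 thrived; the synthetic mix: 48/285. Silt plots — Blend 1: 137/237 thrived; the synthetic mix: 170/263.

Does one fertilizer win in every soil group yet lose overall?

Sandy soil: Blend 1 143/145 = 98.6%, the synthetic mix 84/96 = 87.5% → Blend 1
Clay: Blend 1 5/97 = 5.2%, the synthetic mix 48/285 = 16.8% → the synthetic mix
Silt: Blend 1 137/237 = 57.8%, the synthetic mix 170/263 = 64.6% → the synthetic mix
Overall: Blend 1 285/479 = 59.5%, the synthetic mix 302/644 = 46.9% → Blend 1
Neither sweeps: Blend 1 wins 1 of 3 groups, the synthetic mix wins 2. Blend 1 wins overall but not every group — no Simpson reversal.

No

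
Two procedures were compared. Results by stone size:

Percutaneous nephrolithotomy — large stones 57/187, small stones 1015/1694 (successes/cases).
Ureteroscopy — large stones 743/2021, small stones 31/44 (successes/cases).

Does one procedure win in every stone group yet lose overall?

Yes

Large stones: percutaneous nephrolithotomy 57/187 = 30.5%, ureteroscopy 743/2021 = 36.8% → ureteroscopy
Small stones: percutaneous nephrolithotomy 1015/1694 = 59.9%, ureteroscopy 31/44 = 70.5% → ureteroscopy
Overall: percutaneous nephrolithotomy 1072/1881 = 57.0%, ureteroscopy 774/2065 = 37.5% → percutaneous nephrolithotomy
Ureteroscopy wins each stone group but percutaneous nephrolithotomy wins overall — the comparison reverses. Ureteroscopy's cases skew toward large stones, which has a lower base rate.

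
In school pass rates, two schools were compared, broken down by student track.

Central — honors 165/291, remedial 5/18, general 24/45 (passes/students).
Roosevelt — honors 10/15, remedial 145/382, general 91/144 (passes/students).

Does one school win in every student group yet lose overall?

Yes

Honors: Central 165/291 = 56.7%, Roosevelt 10/15 = 66.7% → Roosevelt
Remedial: Central 5/18 = 27.8%, Roosevelt 145/382 = 38.0% → Roosevelt
General: Central 24/45 = 53.3%, Roosevelt 91/144 = 63.2% → Roosevelt
Overall: Central 194/354 = 54.8%, Roosevelt 246/541 = 45.5% → Central
Roosevelt wins each student group but Central wins overall — the comparison reverses. Roosevelt's students skew toward remedial, which has a lower base rate.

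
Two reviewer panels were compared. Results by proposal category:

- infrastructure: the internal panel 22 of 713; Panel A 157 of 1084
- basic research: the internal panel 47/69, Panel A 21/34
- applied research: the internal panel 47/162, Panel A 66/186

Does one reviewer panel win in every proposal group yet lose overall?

No

Infrastructure: the internal panel 22/713 = 3.1%, Panel A 157/1084 = 14.5% → Panel A
Basic research: the internal panel 47/69 = 68.1%, Panel A 21/34 = 61.8% → the internal panel
Applied research: the internal panel 47/162 = 29.0%, Panel A 66/186 = 35.5% → Panel A
Overall: the internal panel 116/944 = 12.3%, Panel A 244/1304 = 18.7% → Panel A
Neither sweeps: the internal panel wins 1 of 3 groups, Panel A wins 2. Panel A wins overall but not every group — no Simpson reversal.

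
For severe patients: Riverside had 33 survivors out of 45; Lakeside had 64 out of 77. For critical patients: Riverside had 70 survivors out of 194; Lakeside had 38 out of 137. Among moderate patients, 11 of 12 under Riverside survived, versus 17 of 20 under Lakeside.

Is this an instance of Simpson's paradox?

Severe: Riverside 33/45 = 73.3%, Lakeside 64/77 = 83.1% → Lakeside
Critical: Riverside 70/194 = 36.1%, Lakeside 38/137 = 27.7% → Riverside
Moderate: Riverside 11/12 = 91.7%, Lakeside 17/20 = 85.0% → Riverside
Overall: Riverside 114/251 = 45.4%, Lakeside 119/234 = 50.9% → Lakeside
Neither sweeps: Riverside wins 2 of 3 groups, Lakeside wins 1. Lakeside wins overall but not every group — no Simpson reversal.

No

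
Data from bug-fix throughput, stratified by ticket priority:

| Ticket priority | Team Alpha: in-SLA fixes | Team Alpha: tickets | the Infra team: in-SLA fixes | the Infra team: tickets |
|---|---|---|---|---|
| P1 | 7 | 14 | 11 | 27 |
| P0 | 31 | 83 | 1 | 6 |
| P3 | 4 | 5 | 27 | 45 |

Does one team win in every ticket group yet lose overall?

Yes

P1: Team Alpha 7/14 = 50.0%, the Infra team 11/27 = 40.7% → Team Alpha
P0: Team Alpha 31/83 = 37.3%, the Infra team 1/6 = 16.7% → Team Alpha
P3: Team Alpha 4/5 = 80.0%, the Infra team 27/45 = 60.0% → Team Alpha
Overall: Team Alpha 42/102 = 41.2%, the Infra team 39/78 = 50.0% → the Infra team
Team Alpha wins each ticket group but the Infra team wins overall — the comparison reverses. Team Alpha's tickets skew toward P0, which has a lower base rate.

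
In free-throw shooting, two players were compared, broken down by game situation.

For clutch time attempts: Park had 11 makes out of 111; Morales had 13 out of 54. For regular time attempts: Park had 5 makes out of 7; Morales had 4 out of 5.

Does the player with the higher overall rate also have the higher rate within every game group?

Yes

Clutch time: Park 11/111 = 9.9%, Morales 13/54 = 24.1% → Morales
Regular time: Park 5/7 = 71.4%, Morales 4/5 = 80.0% → Morales
Overall: Park 16/118 = 13.6%, Morales 17/59 = 28.8% → Morales
Morales wins overall and in every game group — no reversal.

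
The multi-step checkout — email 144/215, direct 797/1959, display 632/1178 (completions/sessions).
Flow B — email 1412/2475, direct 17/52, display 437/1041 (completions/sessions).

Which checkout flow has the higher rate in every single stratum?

Email: the multi-step checkout 144/215 = 67.0%, Flow B 1412/2475 = 57.1% → the multi-step checkout
Direct: the multi-step checkout 797/1959 = 40.7%, Flow B 17/52 = 32.7% → the multi-step checkout
Display: the multi-step checkout 632/1178 = 53.7%, Flow B 437/1041 = 42.0% → the multi-step checkout
The multi-step checkout has the higher rate in all 3 groups.

the multi-step checkout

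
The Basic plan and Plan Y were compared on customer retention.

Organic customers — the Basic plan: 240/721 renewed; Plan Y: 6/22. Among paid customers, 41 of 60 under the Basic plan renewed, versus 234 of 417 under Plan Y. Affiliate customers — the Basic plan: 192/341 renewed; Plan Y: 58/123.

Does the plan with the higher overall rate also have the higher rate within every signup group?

No

Organic: the Basic plan 240/721 = 33.3%, Plan Y 6/22 = 27.3% → the Basic plan
Paid: the Basic plan 41/60 = 68.3%, Plan Y 234/417 = 56.1% → the Basic plan
Affiliate: the Basic plan 192/341 = 56.3%, Plan Y 58/123 = 47.2% → the Basic plan
Overall: the Basic plan 473/1122 = 42.2%, Plan Y 298/562 = 53.0% → Plan Y
The Basic plan wins each signup group but Plan Y wins overall — the comparison reverses. The Basic plan's customers skew toward organic, which has a lower base rate.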